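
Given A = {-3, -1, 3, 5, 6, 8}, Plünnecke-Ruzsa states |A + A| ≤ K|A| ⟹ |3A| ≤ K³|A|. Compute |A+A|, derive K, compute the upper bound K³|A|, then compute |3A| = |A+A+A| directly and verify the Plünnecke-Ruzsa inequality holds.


|A| = 6.
Step 1: Compute A + A by enumerating all 36 pairs.
A + A = {-6, -4, -2, 0, 2, 3, 4, 5, 6, 7, 8, 9, 10, 11, 12, 13, 14, 16}, so |A + A| = 18.
Step 2: Doubling constant K = |A + A|/|A| = 18/6 = 18/6 ≈ 3.0000.
Step 3: Plünnecke-Ruzsa gives |3A| ≤ K³·|A| = (3.0000)³ · 6 ≈ 162.0000.
Step 4: Compute 3A = A + A + A directly by enumerating all triples (a,b,c) ∈ A³; |3A| = 29.
Step 5: Check 29 ≤ 162.0000? Yes ✓.

K = 18/6, Plünnecke-Ruzsa bound K³|A| ≈ 162.0000, |3A| = 29, inequality holds.


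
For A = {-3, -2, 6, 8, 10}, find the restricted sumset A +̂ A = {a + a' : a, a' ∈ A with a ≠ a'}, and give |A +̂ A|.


Restricted sumset: A +̂ A = {a + a' : a ∈ A, a' ∈ A, a ≠ a'}.
Equivalently, take A + A and drop any sum 2a that is achievable ONLY as a + a for a ∈ A (i.e. sums representable only with equal summands).
Enumerate pairs (a, a') with a < a' (symmetric, so each unordered pair gives one sum; this covers all a ≠ a'):
  -3 + -2 = -5
  -3 + 6 = 3
  -3 + 8 = 5
  -3 + 10 = 7
  -2 + 6 = 4
  -2 + 8 = 6
  -2 + 10 = 8
  6 + 8 = 14
  6 + 10 = 16
  8 + 10 = 18
Collected distinct sums: {-5, 3, 4, 5, 6, 7, 8, 14, 16, 18}
|A +̂ A| = 10
(Reference bound: |A +̂ A| ≥ 2|A| - 3 for |A| ≥ 2, with |A| = 5 giving ≥ 7.)

|A +̂ A| = 10


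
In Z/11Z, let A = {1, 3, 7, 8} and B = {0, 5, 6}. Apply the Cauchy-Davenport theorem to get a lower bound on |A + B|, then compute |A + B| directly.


Cauchy-Davenport: |A + B| ≥ min(p, |A| + |B| - 1) for A, B nonempty in Z/pZ.
|A| = 4, |B| = 3, p = 11.
CD lower bound = min(11, 4 + 3 - 1) = min(11, 6) = 6.
Compute A + B mod 11 directly:
a = 1: 1+0=1, 1+5=6, 1+6=7
a = 3: 3+0=3, 3+5=8, 3+6=9
a = 7: 7+0=7, 7+5=1, 7+6=2
a = 8: 8+0=8, 8+5=2, 8+6=3
A + B = {1, 2, 3, 6, 7, 8, 9}, so |A + B| = 7.
Verify: 7 ≥ 6? Yes ✓.

CD lower bound = 6, actual |A + B| = 7.


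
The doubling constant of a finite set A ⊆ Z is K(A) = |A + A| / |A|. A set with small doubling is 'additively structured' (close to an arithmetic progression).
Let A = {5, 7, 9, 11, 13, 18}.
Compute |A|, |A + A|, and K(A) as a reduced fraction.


|A| = 6.
Compute A + A by enumerating all 36 pairs.
A + A = {10, 12, 14, 16, 18, 20, 22, 23, 24, 25, 26, 27, 29, 31, 36}, so |A + A| = 15.
K = |A + A| / |A| = 15/6 = 5/2 ≈ 2.5000.
Reference: AP of size 6 gives K = 11/6 ≈ 1.8333; a fully generic set of size 6 gives K ≈ 3.5000.

|A| = 6, |A + A| = 15, K = 15/6 = 5/2.


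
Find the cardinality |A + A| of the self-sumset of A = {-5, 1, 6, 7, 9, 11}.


A + A = {a + a' : a, a' ∈ A}; |A| = 6.
General bounds: 2|A| - 1 ≤ |A + A| ≤ |A|(|A|+1)/2, i.e. 11 ≤ |A + A| ≤ 21.
Lower bound 2|A|-1 is attained iff A is an arithmetic progression.
Enumerate sums a + a' for a ≤ a' (symmetric, so this suffices):
a = -5: -5+-5=-10, -5+1=-4, -5+6=1, -5+7=2, -5+9=4, -5+11=6
a = 1: 1+1=2, 1+6=7, 1+7=8, 1+9=10, 1+11=12
a = 6: 6+6=12, 6+7=13, 6+9=15, 6+11=17
a = 7: 7+7=14, 7+9=16, 7+11=18
a = 9: 9+9=18, 9+11=20
a = 11: 11+11=22
Distinct sums: {-10, -4, 1, 2, 4, 6, 7, 8, 10, 12, 13, 14, 15, 16, 17, 18, 20, 22}
|A + A| = 18

|A + A| = 18


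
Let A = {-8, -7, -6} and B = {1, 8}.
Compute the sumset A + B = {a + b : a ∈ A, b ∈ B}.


A + B = {a + b : a ∈ A, b ∈ B}.
Enumerate all |A|·|B| = 3·2 = 6 pairs (a, b) and collect distinct sums.
a = -8: -8+1=-7, -8+8=0
a = -7: -7+1=-6, -7+8=1
a = -6: -6+1=-5, -6+8=2
Collecting distinct sums: A + B = {-7, -6, -5, 0, 1, 2}
|A + B| = 6

A + B = {-7, -6, -5, 0, 1, 2}


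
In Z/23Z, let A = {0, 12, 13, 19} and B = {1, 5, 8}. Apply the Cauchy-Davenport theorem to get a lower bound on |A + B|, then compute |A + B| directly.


Cauchy-Davenport: |A + B| ≥ min(p, |A| + |B| - 1) for A, B nonempty in Z/pZ.
|A| = 4, |B| = 3, p = 23.
CD lower bound = min(23, 4 + 3 - 1) = min(23, 6) = 6.
Compute A + B mod 23 directly:
a = 0: 0+1=1, 0+5=5, 0+8=8
a = 12: 12+1=13, 12+5=17, 12+8=20
a = 13: 13+1=14, 13+5=18, 13+8=21
a = 19: 19+1=20, 19+5=1, 19+8=4
A + B = {1, 4, 5, 8, 13, 14, 17, 18, 20, 21}, so |A + B| = 10.
Verify: 10 ≥ 6? Yes ✓.

CD lower bound = 6, actual |A + B| = 10.


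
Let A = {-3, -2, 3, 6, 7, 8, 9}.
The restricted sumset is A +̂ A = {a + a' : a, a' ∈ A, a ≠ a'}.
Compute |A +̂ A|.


Restricted sumset: A +̂ A = {a + a' : a ∈ A, a' ∈ A, a ≠ a'}.
Equivalently, take A + A and drop any sum 2a that is achievable ONLY as a + a for a ∈ A (i.e. sums representable only with equal summands).
Enumerate pairs (a, a') with a < a' (symmetric, so each unordered pair gives one sum; this covers all a ≠ a'):
  -3 + -2 = -5
  -3 + 3 = 0
  -3 + 6 = 3
  -3 + 7 = 4
  -3 + 8 = 5
  -3 + 9 = 6
  -2 + 3 = 1
  -2 + 6 = 4
  -2 + 7 = 5
  -2 + 8 = 6
  -2 + 9 = 7
  3 + 6 = 9
  3 + 7 = 10
  3 + 8 = 11
  3 + 9 = 12
  6 + 7 = 13
  6 + 8 = 14
  6 + 9 = 15
  7 + 8 = 15
  7 + 9 = 16
  8 + 9 = 17
Collected distinct sums: {-5, 0, 1, 3, 4, 5, 6, 7, 9, 10, 11, 12, 13, 14, 15, 16, 17}
|A +̂ A| = 17
(Reference bound: |A +̂ A| ≥ 2|A| - 3 for |A| ≥ 2, with |A| = 7 giving ≥ 11.)

|A +̂ A| = 17


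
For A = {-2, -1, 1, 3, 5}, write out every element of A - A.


A - A = {a - a' : a, a' ∈ A}.
Compute a - a' for each ordered pair (a, a'):
a = -2: -2--2=0, -2--1=-1, -2-1=-3, -2-3=-5, -2-5=-7
a = -1: -1--2=1, -1--1=0, -1-1=-2, -1-3=-4, -1-5=-6
a = 1: 1--2=3, 1--1=2, 1-1=0, 1-3=-2, 1-5=-4
a = 3: 3--2=5, 3--1=4, 3-1=2, 3-3=0, 3-5=-2
a = 5: 5--2=7, 5--1=6, 5-1=4, 5-3=2, 5-5=0
Collecting distinct values (and noting 0 appears from a-a):
A - A = {-7, -6, -5, -4, -3, -2, -1, 0, 1, 2, 3, 4, 5, 6, 7}
|A - A| = 15

A - A = {-7, -6, -5, -4, -3, -2, -1, 0, 1, 2, 3, 4, 5, 6, 7}


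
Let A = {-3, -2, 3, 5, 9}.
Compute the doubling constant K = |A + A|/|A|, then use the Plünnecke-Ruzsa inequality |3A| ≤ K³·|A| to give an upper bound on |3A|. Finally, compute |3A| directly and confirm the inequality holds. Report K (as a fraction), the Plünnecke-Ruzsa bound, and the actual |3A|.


|A| = 5.
Step 1: Compute A + A by enumerating all 25 pairs.
A + A = {-6, -5, -4, 0, 1, 2, 3, 6, 7, 8, 10, 12, 14, 18}, so |A + A| = 14.
Step 2: Doubling constant K = |A + A|/|A| = 14/5 = 14/5 ≈ 2.8000.
Step 3: Plünnecke-Ruzsa gives |3A| ≤ K³·|A| = (2.8000)³ · 5 ≈ 109.7600.
Step 4: Compute 3A = A + A + A directly by enumerating all triples (a,b,c) ∈ A³; |3A| = 27.
Step 5: Check 27 ≤ 109.7600? Yes ✓.

K = 14/5, Plünnecke-Ruzsa bound K³|A| ≈ 109.7600, |3A| = 27, inequality holds.


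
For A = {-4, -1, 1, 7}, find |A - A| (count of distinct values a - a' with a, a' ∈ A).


A - A = {a - a' : a, a' ∈ A}; |A| = 4.
Bounds: 2|A|-1 ≤ |A - A| ≤ |A|² - |A| + 1, i.e. 7 ≤ |A - A| ≤ 13.
Note: 0 ∈ A - A always (from a - a). The set is symmetric: if d ∈ A - A then -d ∈ A - A.
Enumerate nonzero differences d = a - a' with a > a' (then include -d):
Positive differences: {2, 3, 5, 6, 8, 11}
Full difference set: {0} ∪ (positive diffs) ∪ (negative diffs).
|A - A| = 1 + 2·6 = 13 (matches direct enumeration: 13).

|A - A| = 13


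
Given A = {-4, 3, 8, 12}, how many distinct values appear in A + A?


A + A = {a + a' : a, a' ∈ A}; |A| = 4.
General bounds: 2|A| - 1 ≤ |A + A| ≤ |A|(|A|+1)/2, i.e. 7 ≤ |A + A| ≤ 10.
Lower bound 2|A|-1 is attained iff A is an arithmetic progression.
Enumerate sums a + a' for a ≤ a' (symmetric, so this suffices):
a = -4: -4+-4=-8, -4+3=-1, -4+8=4, -4+12=8
a = 3: 3+3=6, 3+8=11, 3+12=15
a = 8: 8+8=16, 8+12=20
a = 12: 12+12=24
Distinct sums: {-8, -1, 4, 6, 8, 11, 15, 16, 20, 24}
|A + A| = 10

|A + A| = 10


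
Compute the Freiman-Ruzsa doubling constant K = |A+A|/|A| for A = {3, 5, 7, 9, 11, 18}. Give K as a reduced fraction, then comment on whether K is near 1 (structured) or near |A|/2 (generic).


|A| = 6.
Compute A + A by enumerating all 36 pairs.
A + A = {6, 8, 10, 12, 14, 16, 18, 20, 21, 22, 23, 25, 27, 29, 36}, so |A + A| = 15.
K = |A + A| / |A| = 15/6 = 5/2 ≈ 2.5000.
Reference: AP of size 6 gives K = 11/6 ≈ 1.8333; a fully generic set of size 6 gives K ≈ 3.5000.

|A| = 6, |A + A| = 15, K = 15/6 = 5/2.


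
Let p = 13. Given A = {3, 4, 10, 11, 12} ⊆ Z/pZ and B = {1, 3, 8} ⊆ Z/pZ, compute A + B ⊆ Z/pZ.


Work in Z/13Z: reduce every sum a + b modulo 13.
Enumerate all 15 pairs:
a = 3: 3+1=4, 3+3=6, 3+8=11
a = 4: 4+1=5, 4+3=7, 4+8=12
a = 10: 10+1=11, 10+3=0, 10+8=5
a = 11: 11+1=12, 11+3=1, 11+8=6
a = 12: 12+1=0, 12+3=2, 12+8=7
Distinct residues collected: {0, 1, 2, 4, 5, 6, 7, 11, 12}
|A + B| = 9 (out of 13 total residues).

A + B = {0, 1, 2, 4, 5, 6, 7, 11, 12}


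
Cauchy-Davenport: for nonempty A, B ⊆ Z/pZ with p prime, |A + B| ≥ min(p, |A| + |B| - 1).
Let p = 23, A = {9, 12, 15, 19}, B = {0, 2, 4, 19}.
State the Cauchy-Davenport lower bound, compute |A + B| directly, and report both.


Cauchy-Davenport: |A + B| ≥ min(p, |A| + |B| - 1) for A, B nonempty in Z/pZ.
|A| = 4, |B| = 4, p = 23.
CD lower bound = min(23, 4 + 4 - 1) = min(23, 7) = 7.
Compute A + B mod 23 directly:
a = 9: 9+0=9, 9+2=11, 9+4=13, 9+19=5
a = 12: 12+0=12, 12+2=14, 12+4=16, 12+19=8
a = 15: 15+0=15, 15+2=17, 15+4=19, 15+19=11
a = 19: 19+0=19, 19+2=21, 19+4=0, 19+19=15
A + B = {0, 5, 8, 9, 11, 12, 13, 14, 15, 16, 17, 19, 21}, so |A + B| = 13.
Verify: 13 ≥ 7? Yes ✓.

CD lower bound = 7, actual |A + B| = 13.


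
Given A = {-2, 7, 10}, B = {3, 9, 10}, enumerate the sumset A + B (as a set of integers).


A + B = {a + b : a ∈ A, b ∈ B}.
Enumerate all |A|·|B| = 3·3 = 9 pairs (a, b) and collect distinct sums.
a = -2: -2+3=1, -2+9=7, -2+10=8
a = 7: 7+3=10, 7+9=16, 7+10=17
a = 10: 10+3=13, 10+9=19, 10+10=20
Collecting distinct sums: A + B = {1, 7, 8, 10, 13, 16, 17, 19, 20}
|A + B| = 9

A + B = {1, 7, 8, 10, 13, 16, 17, 19, 20}


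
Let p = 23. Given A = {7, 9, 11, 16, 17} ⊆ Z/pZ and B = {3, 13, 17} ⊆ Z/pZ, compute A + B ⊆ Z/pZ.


Work in Z/23Z: reduce every sum a + b modulo 23.
Enumerate all 15 pairs:
a = 7: 7+3=10, 7+13=20, 7+17=1
a = 9: 9+3=12, 9+13=22, 9+17=3
a = 11: 11+3=14, 11+13=1, 11+17=5
a = 16: 16+3=19, 16+13=6, 16+17=10
a = 17: 17+3=20, 17+13=7, 17+17=11
Distinct residues collected: {1, 3, 5, 6, 7, 10, 11, 12, 14, 19, 20, 22}
|A + B| = 12 (out of 23 total residues).

A + B = {1, 3, 5, 6, 7, 10, 11, 12, 14, 19, 20, 22}


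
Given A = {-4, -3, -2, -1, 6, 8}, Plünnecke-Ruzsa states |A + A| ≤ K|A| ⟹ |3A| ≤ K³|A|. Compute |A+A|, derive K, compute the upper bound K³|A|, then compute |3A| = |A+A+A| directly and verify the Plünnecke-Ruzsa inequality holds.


|A| = 6.
Step 1: Compute A + A by enumerating all 36 pairs.
A + A = {-8, -7, -6, -5, -4, -3, -2, 2, 3, 4, 5, 6, 7, 12, 14, 16}, so |A + A| = 16.
Step 2: Doubling constant K = |A + A|/|A| = 16/6 = 16/6 ≈ 2.6667.
Step 3: Plünnecke-Ruzsa gives |3A| ≤ K³·|A| = (2.6667)³ · 6 ≈ 113.7778.
Step 4: Compute 3A = A + A + A directly by enumerating all triples (a,b,c) ∈ A³; |3A| = 31.
Step 5: Check 31 ≤ 113.7778? Yes ✓.

K = 16/6, Plünnecke-Ruzsa bound K³|A| ≈ 113.7778, |3A| = 31, inequality holds.


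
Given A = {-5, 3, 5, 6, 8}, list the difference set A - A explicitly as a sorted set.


A - A = {a - a' : a, a' ∈ A}.
Compute a - a' for each ordered pair (a, a'):
a = -5: -5--5=0, -5-3=-8, -5-5=-10, -5-6=-11, -5-8=-13
a = 3: 3--5=8, 3-3=0, 3-5=-2, 3-6=-3, 3-8=-5
a = 5: 5--5=10, 5-3=2, 5-5=0, 5-6=-1, 5-8=-3
a = 6: 6--5=11, 6-3=3, 6-5=1, 6-6=0, 6-8=-2
a = 8: 8--5=13, 8-3=5, 8-5=3, 8-6=2, 8-8=0
Collecting distinct values (and noting 0 appears from a-a):
A - A = {-13, -11, -10, -8, -5, -3, -2, -1, 0, 1, 2, 3, 5, 8, 10, 11, 13}
|A - A| = 17

A - A = {-13, -11, -10, -8, -5, -3, -2, -1, 0, 1, 2, 3, 5, 8, 10, 11, 13}


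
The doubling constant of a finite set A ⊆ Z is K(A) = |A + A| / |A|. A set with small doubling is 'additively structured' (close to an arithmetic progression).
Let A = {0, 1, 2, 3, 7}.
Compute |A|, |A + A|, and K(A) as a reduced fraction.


|A| = 5.
Compute A + A by enumerating all 25 pairs.
A + A = {0, 1, 2, 3, 4, 5, 6, 7, 8, 9, 10, 14}, so |A + A| = 12.
K = |A + A| / |A| = 12/5 (already in lowest terms) ≈ 2.4000.
Reference: AP of size 5 gives K = 9/5 ≈ 1.8000; a fully generic set of size 5 gives K ≈ 3.0000.

|A| = 5, |A + A| = 12, K = 12/5.


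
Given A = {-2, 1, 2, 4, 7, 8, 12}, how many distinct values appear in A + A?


A + A = {a + a' : a, a' ∈ A}; |A| = 7.
General bounds: 2|A| - 1 ≤ |A + A| ≤ |A|(|A|+1)/2, i.e. 13 ≤ |A + A| ≤ 28.
Lower bound 2|A|-1 is attained iff A is an arithmetic progression.
Enumerate sums a + a' for a ≤ a' (symmetric, so this suffices):
a = -2: -2+-2=-4, -2+1=-1, -2+2=0, -2+4=2, -2+7=5, -2+8=6, -2+12=10
a = 1: 1+1=2, 1+2=3, 1+4=5, 1+7=8, 1+8=9, 1+12=13
a = 2: 2+2=4, 2+4=6, 2+7=9, 2+8=10, 2+12=14
a = 4: 4+4=8, 4+7=11, 4+8=12, 4+12=16
a = 7: 7+7=14, 7+8=15, 7+12=19
a = 8: 8+8=16, 8+12=20
a = 12: 12+12=24
Distinct sums: {-4, -1, 0, 2, 3, 4, 5, 6, 8, 9, 10, 11, 12, 13, 14, 15, 16, 19, 20, 24}
|A + A| = 20

|A + A| = 20


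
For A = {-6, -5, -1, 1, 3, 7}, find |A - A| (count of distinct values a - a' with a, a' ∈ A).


A - A = {a - a' : a, a' ∈ A}; |A| = 6.
Bounds: 2|A|-1 ≤ |A - A| ≤ |A|² - |A| + 1, i.e. 11 ≤ |A - A| ≤ 31.
Note: 0 ∈ A - A always (from a - a). The set is symmetric: if d ∈ A - A then -d ∈ A - A.
Enumerate nonzero differences d = a - a' with a > a' (then include -d):
Positive differences: {1, 2, 4, 5, 6, 7, 8, 9, 12, 13}
Full difference set: {0} ∪ (positive diffs) ∪ (negative diffs).
|A - A| = 1 + 2·10 = 21 (matches direct enumeration: 21).

|A - A| = 21


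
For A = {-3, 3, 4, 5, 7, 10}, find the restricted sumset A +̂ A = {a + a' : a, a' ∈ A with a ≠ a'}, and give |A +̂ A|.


Restricted sumset: A +̂ A = {a + a' : a ∈ A, a' ∈ A, a ≠ a'}.
Equivalently, take A + A and drop any sum 2a that is achievable ONLY as a + a for a ∈ A (i.e. sums representable only with equal summands).
Enumerate pairs (a, a') with a < a' (symmetric, so each unordered pair gives one sum; this covers all a ≠ a'):
  -3 + 3 = 0
  -3 + 4 = 1
  -3 + 5 = 2
  -3 + 7 = 4
  -3 + 10 = 7
  3 + 4 = 7
  3 + 5 = 8
  3 + 7 = 10
  3 + 10 = 13
  4 + 5 = 9
  4 + 7 = 11
  4 + 10 = 14
  5 + 7 = 12
  5 + 10 = 15
  7 + 10 = 17
Collected distinct sums: {0, 1, 2, 4, 7, 8, 9, 10, 11, 12, 13, 14, 15, 17}
|A +̂ A| = 14
(Reference bound: |A +̂ A| ≥ 2|A| - 3 for |A| ≥ 2, with |A| = 6 giving ≥ 9.)

|A +̂ A| = 14


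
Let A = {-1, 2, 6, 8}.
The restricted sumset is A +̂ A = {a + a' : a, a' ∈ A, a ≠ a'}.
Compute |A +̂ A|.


Restricted sumset: A +̂ A = {a + a' : a ∈ A, a' ∈ A, a ≠ a'}.
Equivalently, take A + A and drop any sum 2a that is achievable ONLY as a + a for a ∈ A (i.e. sums representable only with equal summands).
Enumerate pairs (a, a') with a < a' (symmetric, so each unordered pair gives one sum; this covers all a ≠ a'):
  -1 + 2 = 1
  -1 + 6 = 5
  -1 + 8 = 7
  2 + 6 = 8
  2 + 8 = 10
  6 + 8 = 14
Collected distinct sums: {1, 5, 7, 8, 10, 14}
|A +̂ A| = 6
(Reference bound: |A +̂ A| ≥ 2|A| - 3 for |A| ≥ 2, with |A| = 4 giving ≥ 5.)

|A +̂ A| = 6


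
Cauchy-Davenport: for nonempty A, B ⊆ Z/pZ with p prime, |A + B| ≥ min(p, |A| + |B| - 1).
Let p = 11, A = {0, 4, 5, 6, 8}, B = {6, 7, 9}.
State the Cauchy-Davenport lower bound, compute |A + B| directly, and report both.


Cauchy-Davenport: |A + B| ≥ min(p, |A| + |B| - 1) for A, B nonempty in Z/pZ.
|A| = 5, |B| = 3, p = 11.
CD lower bound = min(11, 5 + 3 - 1) = min(11, 7) = 7.
Compute A + B mod 11 directly:
a = 0: 0+6=6, 0+7=7, 0+9=9
a = 4: 4+6=10, 4+7=0, 4+9=2
a = 5: 5+6=0, 5+7=1, 5+9=3
a = 6: 6+6=1, 6+7=2, 6+9=4
a = 8: 8+6=3, 8+7=4, 8+9=6
A + B = {0, 1, 2, 3, 4, 6, 7, 9, 10}, so |A + B| = 9.
Verify: 9 ≥ 7? Yes ✓.

CD lower bound = 7, actual |A + B| = 9.


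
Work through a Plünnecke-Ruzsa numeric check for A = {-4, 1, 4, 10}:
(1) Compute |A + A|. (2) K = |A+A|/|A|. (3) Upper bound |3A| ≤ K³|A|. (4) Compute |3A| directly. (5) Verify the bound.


|A| = 4.
Step 1: Compute A + A by enumerating all 16 pairs.
A + A = {-8, -3, 0, 2, 5, 6, 8, 11, 14, 20}, so |A + A| = 10.
Step 2: Doubling constant K = |A + A|/|A| = 10/4 = 10/4 ≈ 2.5000.
Step 3: Plünnecke-Ruzsa gives |3A| ≤ K³·|A| = (2.5000)³ · 4 ≈ 62.5000.
Step 4: Compute 3A = A + A + A directly by enumerating all triples (a,b,c) ∈ A³; |3A| = 19.
Step 5: Check 19 ≤ 62.5000? Yes ✓.

K = 10/4, Plünnecke-Ruzsa bound K³|A| ≈ 62.5000, |3A| = 19, inequality holds.


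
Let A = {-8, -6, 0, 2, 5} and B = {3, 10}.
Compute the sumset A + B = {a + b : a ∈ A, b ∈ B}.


A + B = {a + b : a ∈ A, b ∈ B}.
Enumerate all |A|·|B| = 5·2 = 10 pairs (a, b) and collect distinct sums.
a = -8: -8+3=-5, -8+10=2
a = -6: -6+3=-3, -6+10=4
a = 0: 0+3=3, 0+10=10
a = 2: 2+3=5, 2+10=12
a = 5: 5+3=8, 5+10=15
Collecting distinct sums: A + B = {-5, -3, 2, 3, 4, 5, 8, 10, 12, 15}
|A + B| = 10

A + B = {-5, -3, 2, 3, 4, 5, 8, 10, 12, 15}


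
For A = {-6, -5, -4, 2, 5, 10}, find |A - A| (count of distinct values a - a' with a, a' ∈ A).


A - A = {a - a' : a, a' ∈ A}; |A| = 6.
Bounds: 2|A|-1 ≤ |A - A| ≤ |A|² - |A| + 1, i.e. 11 ≤ |A - A| ≤ 31.
Note: 0 ∈ A - A always (from a - a). The set is symmetric: if d ∈ A - A then -d ∈ A - A.
Enumerate nonzero differences d = a - a' with a > a' (then include -d):
Positive differences: {1, 2, 3, 5, 6, 7, 8, 9, 10, 11, 14, 15, 16}
Full difference set: {0} ∪ (positive diffs) ∪ (negative diffs).
|A - A| = 1 + 2·13 = 27 (matches direct enumeration: 27).

|A - A| = 27


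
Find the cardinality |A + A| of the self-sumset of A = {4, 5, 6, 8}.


A + A = {a + a' : a, a' ∈ A}; |A| = 4.
General bounds: 2|A| - 1 ≤ |A + A| ≤ |A|(|A|+1)/2, i.e. 7 ≤ |A + A| ≤ 10.
Lower bound 2|A|-1 is attained iff A is an arithmetic progression.
Enumerate sums a + a' for a ≤ a' (symmetric, so this suffices):
a = 4: 4+4=8, 4+5=9, 4+6=10, 4+8=12
a = 5: 5+5=10, 5+6=11, 5+8=13
a = 6: 6+6=12, 6+8=14
a = 8: 8+8=16
Distinct sums: {8, 9, 10, 11, 12, 13, 14, 16}
|A + A| = 8

|A + A| = 8


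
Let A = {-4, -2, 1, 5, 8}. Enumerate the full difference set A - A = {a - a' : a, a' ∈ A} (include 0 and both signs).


A - A = {a - a' : a, a' ∈ A}.
Compute a - a' for each ordered pair (a, a'):
a = -4: -4--4=0, -4--2=-2, -4-1=-5, -4-5=-9, -4-8=-12
a = -2: -2--4=2, -2--2=0, -2-1=-3, -2-5=-7, -2-8=-10
a = 1: 1--4=5, 1--2=3, 1-1=0, 1-5=-4, 1-8=-7
a = 5: 5--4=9, 5--2=7, 5-1=4, 5-5=0, 5-8=-3
a = 8: 8--4=12, 8--2=10, 8-1=7, 8-5=3, 8-8=0
Collecting distinct values (and noting 0 appears from a-a):
A - A = {-12, -10, -9, -7, -5, -4, -3, -2, 0, 2, 3, 4, 5, 7, 9, 10, 12}
|A - A| = 17

A - A = {-12, -10, -9, -7, -5, -4, -3, -2, 0, 2, 3, 4, 5, 7, 9, 10, 12}


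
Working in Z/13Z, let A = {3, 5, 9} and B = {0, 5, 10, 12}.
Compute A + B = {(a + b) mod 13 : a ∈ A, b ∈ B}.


Work in Z/13Z: reduce every sum a + b modulo 13.
Enumerate all 12 pairs:
a = 3: 3+0=3, 3+5=8, 3+10=0, 3+12=2
a = 5: 5+0=5, 5+5=10, 5+10=2, 5+12=4
a = 9: 9+0=9, 9+5=1, 9+10=6, 9+12=8
Distinct residues collected: {0, 1, 2, 3, 4, 5, 6, 8, 9, 10}
|A + B| = 10 (out of 13 total residues).

A + B = {0, 1, 2, 3, 4, 5, 6, 8, 9, 10}


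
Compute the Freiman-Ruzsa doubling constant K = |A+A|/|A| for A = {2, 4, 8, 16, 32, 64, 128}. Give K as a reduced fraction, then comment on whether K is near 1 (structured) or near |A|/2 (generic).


|A| = 7.
Compute A + A by enumerating all 49 pairs.
A + A = {4, 6, 8, 10, 12, 16, 18, 20, 24, 32, 34, 36, 40, 48, 64, 66, 68, 72, 80, 96, 128, 130, 132, 136, 144, 160, 192, 256}, so |A + A| = 28.
K = |A + A| / |A| = 28/7 = 4/1 ≈ 4.0000.
Reference: AP of size 7 gives K = 13/7 ≈ 1.8571; a fully generic set of size 7 gives K ≈ 4.0000.

|A| = 7, |A + A| = 28, K = 28/7 = 4/1.


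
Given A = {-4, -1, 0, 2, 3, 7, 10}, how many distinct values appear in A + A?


A + A = {a + a' : a, a' ∈ A}; |A| = 7.
General bounds: 2|A| - 1 ≤ |A + A| ≤ |A|(|A|+1)/2, i.e. 13 ≤ |A + A| ≤ 28.
Lower bound 2|A|-1 is attained iff A is an arithmetic progression.
Enumerate sums a + a' for a ≤ a' (symmetric, so this suffices):
a = -4: -4+-4=-8, -4+-1=-5, -4+0=-4, -4+2=-2, -4+3=-1, -4+7=3, -4+10=6
a = -1: -1+-1=-2, -1+0=-1, -1+2=1, -1+3=2, -1+7=6, -1+10=9
a = 0: 0+0=0, 0+2=2, 0+3=3, 0+7=7, 0+10=10
a = 2: 2+2=4, 2+3=5, 2+7=9, 2+10=12
a = 3: 3+3=6, 3+7=10, 3+10=13
a = 7: 7+7=14, 7+10=17
a = 10: 10+10=20
Distinct sums: {-8, -5, -4, -2, -1, 0, 1, 2, 3, 4, 5, 6, 7, 9, 10, 12, 13, 14, 17, 20}
|A + A| = 20

|A + A| = 20


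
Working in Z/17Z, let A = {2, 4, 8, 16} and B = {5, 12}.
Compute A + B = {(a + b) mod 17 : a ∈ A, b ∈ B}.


Work in Z/17Z: reduce every sum a + b modulo 17.
Enumerate all 8 pairs:
a = 2: 2+5=7, 2+12=14
a = 4: 4+5=9, 4+12=16
a = 8: 8+5=13, 8+12=3
a = 16: 16+5=4, 16+12=11
Distinct residues collected: {3, 4, 7, 9, 11, 13, 14, 16}
|A + B| = 8 (out of 17 total residues).

A + B = {3, 4, 7, 9, 11, 13, 14, 16}


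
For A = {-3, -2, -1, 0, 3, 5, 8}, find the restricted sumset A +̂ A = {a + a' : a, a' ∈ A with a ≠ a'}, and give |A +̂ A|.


Restricted sumset: A +̂ A = {a + a' : a ∈ A, a' ∈ A, a ≠ a'}.
Equivalently, take A + A and drop any sum 2a that is achievable ONLY as a + a for a ∈ A (i.e. sums representable only with equal summands).
Enumerate pairs (a, a') with a < a' (symmetric, so each unordered pair gives one sum; this covers all a ≠ a'):
  -3 + -2 = -5
  -3 + -1 = -4
  -3 + 0 = -3
  -3 + 3 = 0
  -3 + 5 = 2
  -3 + 8 = 5
  -2 + -1 = -3
  -2 + 0 = -2
  -2 + 3 = 1
  -2 + 5 = 3
  -2 + 8 = 6
  -1 + 0 = -1
  -1 + 3 = 2
  -1 + 5 = 4
  -1 + 8 = 7
  0 + 3 = 3
  0 + 5 = 5
  0 + 8 = 8
  3 + 5 = 8
  3 + 8 = 11
  5 + 8 = 13
Collected distinct sums: {-5, -4, -3, -2, -1, 0, 1, 2, 3, 4, 5, 6, 7, 8, 11, 13}
|A +̂ A| = 16
(Reference bound: |A +̂ A| ≥ 2|A| - 3 for |A| ≥ 2, with |A| = 7 giving ≥ 11.)

|A +̂ A| = 16


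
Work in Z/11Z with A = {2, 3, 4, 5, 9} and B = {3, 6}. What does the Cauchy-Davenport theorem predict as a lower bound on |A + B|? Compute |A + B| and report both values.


Cauchy-Davenport: |A + B| ≥ min(p, |A| + |B| - 1) for A, B nonempty in Z/pZ.
|A| = 5, |B| = 2, p = 11.
CD lower bound = min(11, 5 + 2 - 1) = min(11, 6) = 6.
Compute A + B mod 11 directly:
a = 2: 2+3=5, 2+6=8
a = 3: 3+3=6, 3+6=9
a = 4: 4+3=7, 4+6=10
a = 5: 5+3=8, 5+6=0
a = 9: 9+3=1, 9+6=4
A + B = {0, 1, 4, 5, 6, 7, 8, 9, 10}, so |A + B| = 9.
Verify: 9 ≥ 6? Yes ✓.

CD lower bound = 6, actual |A + B| = 9.


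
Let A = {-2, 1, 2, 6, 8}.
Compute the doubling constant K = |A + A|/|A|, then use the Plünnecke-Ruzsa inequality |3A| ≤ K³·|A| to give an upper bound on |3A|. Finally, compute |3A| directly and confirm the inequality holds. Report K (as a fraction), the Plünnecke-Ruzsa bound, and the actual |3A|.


|A| = 5.
Step 1: Compute A + A by enumerating all 25 pairs.
A + A = {-4, -1, 0, 2, 3, 4, 6, 7, 8, 9, 10, 12, 14, 16}, so |A + A| = 14.
Step 2: Doubling constant K = |A + A|/|A| = 14/5 = 14/5 ≈ 2.8000.
Step 3: Plünnecke-Ruzsa gives |3A| ≤ K³·|A| = (2.8000)³ · 5 ≈ 109.7600.
Step 4: Compute 3A = A + A + A directly by enumerating all triples (a,b,c) ∈ A³; |3A| = 25.
Step 5: Check 25 ≤ 109.7600? Yes ✓.

K = 14/5, Plünnecke-Ruzsa bound K³|A| ≈ 109.7600, |3A| = 25, inequality holds.


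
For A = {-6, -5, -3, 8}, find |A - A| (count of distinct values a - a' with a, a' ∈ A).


A - A = {a - a' : a, a' ∈ A}; |A| = 4.
Bounds: 2|A|-1 ≤ |A - A| ≤ |A|² - |A| + 1, i.e. 7 ≤ |A - A| ≤ 13.
Note: 0 ∈ A - A always (from a - a). The set is symmetric: if d ∈ A - A then -d ∈ A - A.
Enumerate nonzero differences d = a - a' with a > a' (then include -d):
Positive differences: {1, 2, 3, 11, 13, 14}
Full difference set: {0} ∪ (positive diffs) ∪ (negative diffs).
|A - A| = 1 + 2·6 = 13 (matches direct enumeration: 13).

|A - A| = 13


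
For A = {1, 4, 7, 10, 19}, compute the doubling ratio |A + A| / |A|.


|A| = 5.
Compute A + A by enumerating all 25 pairs.
A + A = {2, 5, 8, 11, 14, 17, 20, 23, 26, 29, 38}, so |A + A| = 11.
K = |A + A| / |A| = 11/5 (already in lowest terms) ≈ 2.2000.
Reference: AP of size 5 gives K = 9/5 ≈ 1.8000; a fully generic set of size 5 gives K ≈ 3.0000.

|A| = 5, |A + A| = 11, K = 11/5.


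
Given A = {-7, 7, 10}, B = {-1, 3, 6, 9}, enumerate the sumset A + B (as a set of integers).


A + B = {a + b : a ∈ A, b ∈ B}.
Enumerate all |A|·|B| = 3·4 = 12 pairs (a, b) and collect distinct sums.
a = -7: -7+-1=-8, -7+3=-4, -7+6=-1, -7+9=2
a = 7: 7+-1=6, 7+3=10, 7+6=13, 7+9=16
a = 10: 10+-1=9, 10+3=13, 10+6=16, 10+9=19
Collecting distinct sums: A + B = {-8, -4, -1, 2, 6, 9, 10, 13, 16, 19}
|A + B| = 10

A + B = {-8, -4, -1, 2, 6, 9, 10, 13, 16, 19}


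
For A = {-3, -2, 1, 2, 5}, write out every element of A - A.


A - A = {a - a' : a, a' ∈ A}.
Compute a - a' for each ordered pair (a, a'):
a = -3: -3--3=0, -3--2=-1, -3-1=-4, -3-2=-5, -3-5=-8
a = -2: -2--3=1, -2--2=0, -2-1=-3, -2-2=-4, -2-5=-7
a = 1: 1--3=4, 1--2=3, 1-1=0, 1-2=-1, 1-5=-4
a = 2: 2--3=5, 2--2=4, 2-1=1, 2-2=0, 2-5=-3
a = 5: 5--3=8, 5--2=7, 5-1=4, 5-2=3, 5-5=0
Collecting distinct values (and noting 0 appears from a-a):
A - A = {-8, -7, -5, -4, -3, -1, 0, 1, 3, 4, 5, 7, 8}
|A - A| = 13

A - A = {-8, -7, -5, -4, -3, -1, 0, 1, 3, 4, 5, 7, 8}


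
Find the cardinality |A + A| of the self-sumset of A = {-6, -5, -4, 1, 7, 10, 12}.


A + A = {a + a' : a, a' ∈ A}; |A| = 7.
General bounds: 2|A| - 1 ≤ |A + A| ≤ |A|(|A|+1)/2, i.e. 13 ≤ |A + A| ≤ 28.
Lower bound 2|A|-1 is attained iff A is an arithmetic progression.
Enumerate sums a + a' for a ≤ a' (symmetric, so this suffices):
a = -6: -6+-6=-12, -6+-5=-11, -6+-4=-10, -6+1=-5, -6+7=1, -6+10=4, -6+12=6
a = -5: -5+-5=-10, -5+-4=-9, -5+1=-4, -5+7=2, -5+10=5, -5+12=7
a = -4: -4+-4=-8, -4+1=-3, -4+7=3, -4+10=6, -4+12=8
a = 1: 1+1=2, 1+7=8, 1+10=11, 1+12=13
a = 7: 7+7=14, 7+10=17, 7+12=19
a = 10: 10+10=20, 10+12=22
a = 12: 12+12=24
Distinct sums: {-12, -11, -10, -9, -8, -5, -4, -3, 1, 2, 3, 4, 5, 6, 7, 8, 11, 13, 14, 17, 19, 20, 22, 24}
|A + A| = 24

|A + A| = 24


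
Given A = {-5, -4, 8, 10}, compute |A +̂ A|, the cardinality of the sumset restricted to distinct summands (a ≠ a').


Restricted sumset: A +̂ A = {a + a' : a ∈ A, a' ∈ A, a ≠ a'}.
Equivalently, take A + A and drop any sum 2a that is achievable ONLY as a + a for a ∈ A (i.e. sums representable only with equal summands).
Enumerate pairs (a, a') with a < a' (symmetric, so each unordered pair gives one sum; this covers all a ≠ a'):
  -5 + -4 = -9
  -5 + 8 = 3
  -5 + 10 = 5
  -4 + 8 = 4
  -4 + 10 = 6
  8 + 10 = 18
Collected distinct sums: {-9, 3, 4, 5, 6, 18}
|A +̂ A| = 6
(Reference bound: |A +̂ A| ≥ 2|A| - 3 for |A| ≥ 2, with |A| = 4 giving ≥ 5.)

|A +̂ A| = 6


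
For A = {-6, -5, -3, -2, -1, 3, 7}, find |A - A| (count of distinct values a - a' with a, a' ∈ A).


A - A = {a - a' : a, a' ∈ A}; |A| = 7.
Bounds: 2|A|-1 ≤ |A - A| ≤ |A|² - |A| + 1, i.e. 13 ≤ |A - A| ≤ 43.
Note: 0 ∈ A - A always (from a - a). The set is symmetric: if d ∈ A - A then -d ∈ A - A.
Enumerate nonzero differences d = a - a' with a > a' (then include -d):
Positive differences: {1, 2, 3, 4, 5, 6, 8, 9, 10, 12, 13}
Full difference set: {0} ∪ (positive diffs) ∪ (negative diffs).
|A - A| = 1 + 2·11 = 23 (matches direct enumeration: 23).

|A - A| = 23


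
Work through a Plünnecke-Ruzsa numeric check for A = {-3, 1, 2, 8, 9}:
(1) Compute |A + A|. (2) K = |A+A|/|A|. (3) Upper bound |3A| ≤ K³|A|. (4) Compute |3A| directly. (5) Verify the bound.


|A| = 5.
Step 1: Compute A + A by enumerating all 25 pairs.
A + A = {-6, -2, -1, 2, 3, 4, 5, 6, 9, 10, 11, 16, 17, 18}, so |A + A| = 14.
Step 2: Doubling constant K = |A + A|/|A| = 14/5 = 14/5 ≈ 2.8000.
Step 3: Plünnecke-Ruzsa gives |3A| ≤ K³·|A| = (2.8000)³ · 5 ≈ 109.7600.
Step 4: Compute 3A = A + A + A directly by enumerating all triples (a,b,c) ∈ A³; |3A| = 27.
Step 5: Check 27 ≤ 109.7600? Yes ✓.

K = 14/5, Plünnecke-Ruzsa bound K³|A| ≈ 109.7600, |3A| = 27, inequality holds.


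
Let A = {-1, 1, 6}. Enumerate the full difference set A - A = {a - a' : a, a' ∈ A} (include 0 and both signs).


A - A = {a - a' : a, a' ∈ A}.
Compute a - a' for each ordered pair (a, a'):
a = -1: -1--1=0, -1-1=-2, -1-6=-7
a = 1: 1--1=2, 1-1=0, 1-6=-5
a = 6: 6--1=7, 6-1=5, 6-6=0
Collecting distinct values (and noting 0 appears from a-a):
A - A = {-7, -5, -2, 0, 2, 5, 7}
|A - A| = 7

A - A = {-7, -5, -2, 0, 2, 5, 7}


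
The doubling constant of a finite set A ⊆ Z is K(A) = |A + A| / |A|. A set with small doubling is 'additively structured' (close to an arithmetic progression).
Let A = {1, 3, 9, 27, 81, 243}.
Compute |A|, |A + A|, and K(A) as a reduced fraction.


|A| = 6.
Compute A + A by enumerating all 36 pairs.
A + A = {2, 4, 6, 10, 12, 18, 28, 30, 36, 54, 82, 84, 90, 108, 162, 244, 246, 252, 270, 324, 486}, so |A + A| = 21.
K = |A + A| / |A| = 21/6 = 7/2 ≈ 3.5000.
Reference: AP of size 6 gives K = 11/6 ≈ 1.8333; a fully generic set of size 6 gives K ≈ 3.5000.

|A| = 6, |A + A| = 21, K = 21/6 = 7/2.


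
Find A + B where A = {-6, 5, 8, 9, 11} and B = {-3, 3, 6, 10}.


A + B = {a + b : a ∈ A, b ∈ B}.
Enumerate all |A|·|B| = 5·4 = 20 pairs (a, b) and collect distinct sums.
a = -6: -6+-3=-9, -6+3=-3, -6+6=0, -6+10=4
a = 5: 5+-3=2, 5+3=8, 5+6=11, 5+10=15
a = 8: 8+-3=5, 8+3=11, 8+6=14, 8+10=18
a = 9: 9+-3=6, 9+3=12, 9+6=15, 9+10=19
a = 11: 11+-3=8, 11+3=14, 11+6=17, 11+10=21
Collecting distinct sums: A + B = {-9, -3, 0, 2, 4, 5, 6, 8, 11, 12, 14, 15, 17, 18, 19, 21}
|A + B| = 16

A + B = {-9, -3, 0, 2, 4, 5, 6, 8, 11, 12, 14, 15, 17, 18, 19, 21}


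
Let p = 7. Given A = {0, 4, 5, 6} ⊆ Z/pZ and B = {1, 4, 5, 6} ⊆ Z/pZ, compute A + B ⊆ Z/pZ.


Work in Z/7Z: reduce every sum a + b modulo 7.
Enumerate all 16 pairs:
a = 0: 0+1=1, 0+4=4, 0+5=5, 0+6=6
a = 4: 4+1=5, 4+4=1, 4+5=2, 4+6=3
a = 5: 5+1=6, 5+4=2, 5+5=3, 5+6=4
a = 6: 6+1=0, 6+4=3, 6+5=4, 6+6=5
Distinct residues collected: {0, 1, 2, 3, 4, 5, 6}
|A + B| = 7 (out of 7 total residues).

A + B = {0, 1, 2, 3, 4, 5, 6}


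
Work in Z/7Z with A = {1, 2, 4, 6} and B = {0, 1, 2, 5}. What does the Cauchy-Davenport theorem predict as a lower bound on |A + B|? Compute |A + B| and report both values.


Cauchy-Davenport: |A + B| ≥ min(p, |A| + |B| - 1) for A, B nonempty in Z/pZ.
|A| = 4, |B| = 4, p = 7.
CD lower bound = min(7, 4 + 4 - 1) = min(7, 7) = 7.
Compute A + B mod 7 directly:
a = 1: 1+0=1, 1+1=2, 1+2=3, 1+5=6
a = 2: 2+0=2, 2+1=3, 2+2=4, 2+5=0
a = 4: 4+0=4, 4+1=5, 4+2=6, 4+5=2
a = 6: 6+0=6, 6+1=0, 6+2=1, 6+5=4
A + B = {0, 1, 2, 3, 4, 5, 6}, so |A + B| = 7.
Verify: 7 ≥ 7? Yes ✓.

CD lower bound = 7, actual |A + B| = 7.


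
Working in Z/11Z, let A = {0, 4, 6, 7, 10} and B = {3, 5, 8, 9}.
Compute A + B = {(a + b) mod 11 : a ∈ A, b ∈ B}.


Work in Z/11Z: reduce every sum a + b modulo 11.
Enumerate all 20 pairs:
a = 0: 0+3=3, 0+5=5, 0+8=8, 0+9=9
a = 4: 4+3=7, 4+5=9, 4+8=1, 4+9=2
a = 6: 6+3=9, 6+5=0, 6+8=3, 6+9=4
a = 7: 7+3=10, 7+5=1, 7+8=4, 7+9=5
a = 10: 10+3=2, 10+5=4, 10+8=7, 10+9=8
Distinct residues collected: {0, 1, 2, 3, 4, 5, 7, 8, 9, 10}
|A + B| = 10 (out of 11 total residues).

A + B = {0, 1, 2, 3, 4, 5, 7, 8, 9, 10}


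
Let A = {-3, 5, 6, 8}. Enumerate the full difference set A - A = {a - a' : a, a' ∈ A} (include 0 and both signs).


A - A = {a - a' : a, a' ∈ A}.
Compute a - a' for each ordered pair (a, a'):
a = -3: -3--3=0, -3-5=-8, -3-6=-9, -3-8=-11
a = 5: 5--3=8, 5-5=0, 5-6=-1, 5-8=-3
a = 6: 6--3=9, 6-5=1, 6-6=0, 6-8=-2
a = 8: 8--3=11, 8-5=3, 8-6=2, 8-8=0
Collecting distinct values (and noting 0 appears from a-a):
A - A = {-11, -9, -8, -3, -2, -1, 0, 1, 2, 3, 8, 9, 11}
|A - A| = 13

A - A = {-11, -9, -8, -3, -2, -1, 0, 1, 2, 3, 8, 9, 11}


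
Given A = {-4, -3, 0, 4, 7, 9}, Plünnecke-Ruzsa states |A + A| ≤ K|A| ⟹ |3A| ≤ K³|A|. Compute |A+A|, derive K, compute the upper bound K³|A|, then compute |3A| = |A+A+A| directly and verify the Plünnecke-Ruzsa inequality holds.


|A| = 6.
Step 1: Compute A + A by enumerating all 36 pairs.
A + A = {-8, -7, -6, -4, -3, 0, 1, 3, 4, 5, 6, 7, 8, 9, 11, 13, 14, 16, 18}, so |A + A| = 19.
Step 2: Doubling constant K = |A + A|/|A| = 19/6 = 19/6 ≈ 3.1667.
Step 3: Plünnecke-Ruzsa gives |3A| ≤ K³·|A| = (3.1667)³ · 6 ≈ 190.5278.
Step 4: Compute 3A = A + A + A directly by enumerating all triples (a,b,c) ∈ A³; |3A| = 36.
Step 5: Check 36 ≤ 190.5278? Yes ✓.

K = 19/6, Plünnecke-Ruzsa bound K³|A| ≈ 190.5278, |3A| = 36, inequality holds.


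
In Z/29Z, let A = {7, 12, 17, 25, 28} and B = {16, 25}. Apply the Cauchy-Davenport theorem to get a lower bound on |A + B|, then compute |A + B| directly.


Cauchy-Davenport: |A + B| ≥ min(p, |A| + |B| - 1) for A, B nonempty in Z/pZ.
|A| = 5, |B| = 2, p = 29.
CD lower bound = min(29, 5 + 2 - 1) = min(29, 6) = 6.
Compute A + B mod 29 directly:
a = 7: 7+16=23, 7+25=3
a = 12: 12+16=28, 12+25=8
a = 17: 17+16=4, 17+25=13
a = 25: 25+16=12, 25+25=21
a = 28: 28+16=15, 28+25=24
A + B = {3, 4, 8, 12, 13, 15, 21, 23, 24, 28}, so |A + B| = 10.
Verify: 10 ≥ 6? Yes ✓.

CD lower bound = 6, actual |A + B| = 10.


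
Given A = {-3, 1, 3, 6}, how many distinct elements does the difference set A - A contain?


A - A = {a - a' : a, a' ∈ A}; |A| = 4.
Bounds: 2|A|-1 ≤ |A - A| ≤ |A|² - |A| + 1, i.e. 7 ≤ |A - A| ≤ 13.
Note: 0 ∈ A - A always (from a - a). The set is symmetric: if d ∈ A - A then -d ∈ A - A.
Enumerate nonzero differences d = a - a' with a > a' (then include -d):
Positive differences: {2, 3, 4, 5, 6, 9}
Full difference set: {0} ∪ (positive diffs) ∪ (negative diffs).
|A - A| = 1 + 2·6 = 13 (matches direct enumeration: 13).

|A - A| = 13


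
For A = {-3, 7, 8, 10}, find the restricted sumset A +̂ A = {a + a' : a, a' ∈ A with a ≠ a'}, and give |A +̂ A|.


Restricted sumset: A +̂ A = {a + a' : a ∈ A, a' ∈ A, a ≠ a'}.
Equivalently, take A + A and drop any sum 2a that is achievable ONLY as a + a for a ∈ A (i.e. sums representable only with equal summands).
Enumerate pairs (a, a') with a < a' (symmetric, so each unordered pair gives one sum; this covers all a ≠ a'):
  -3 + 7 = 4
  -3 + 8 = 5
  -3 + 10 = 7
  7 + 8 = 15
  7 + 10 = 17
  8 + 10 = 18
Collected distinct sums: {4, 5, 7, 15, 17, 18}
|A +̂ A| = 6
(Reference bound: |A +̂ A| ≥ 2|A| - 3 for |A| ≥ 2, with |A| = 4 giving ≥ 5.)

|A +̂ A| = 6


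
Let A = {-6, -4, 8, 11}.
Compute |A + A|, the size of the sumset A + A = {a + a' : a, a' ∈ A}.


A + A = {a + a' : a, a' ∈ A}; |A| = 4.
General bounds: 2|A| - 1 ≤ |A + A| ≤ |A|(|A|+1)/2, i.e. 7 ≤ |A + A| ≤ 10.
Lower bound 2|A|-1 is attained iff A is an arithmetic progression.
Enumerate sums a + a' for a ≤ a' (symmetric, so this suffices):
a = -6: -6+-6=-12, -6+-4=-10, -6+8=2, -6+11=5
a = -4: -4+-4=-8, -4+8=4, -4+11=7
a = 8: 8+8=16, 8+11=19
a = 11: 11+11=22
Distinct sums: {-12, -10, -8, 2, 4, 5, 7, 16, 19, 22}
|A + A| = 10

|A + A| = 10


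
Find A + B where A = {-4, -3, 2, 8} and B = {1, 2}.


A + B = {a + b : a ∈ A, b ∈ B}.
Enumerate all |A|·|B| = 4·2 = 8 pairs (a, b) and collect distinct sums.
a = -4: -4+1=-3, -4+2=-2
a = -3: -3+1=-2, -3+2=-1
a = 2: 2+1=3, 2+2=4
a = 8: 8+1=9, 8+2=10
Collecting distinct sums: A + B = {-3, -2, -1, 3, 4, 9, 10}
|A + B| = 7

A + B = {-3, -2, -1, 3, 4, 9, 10}


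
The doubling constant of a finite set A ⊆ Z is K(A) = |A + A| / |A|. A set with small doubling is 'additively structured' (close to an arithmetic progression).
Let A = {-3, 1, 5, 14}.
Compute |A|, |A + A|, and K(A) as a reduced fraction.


|A| = 4.
Compute A + A by enumerating all 16 pairs.
A + A = {-6, -2, 2, 6, 10, 11, 15, 19, 28}, so |A + A| = 9.
K = |A + A| / |A| = 9/4 (already in lowest terms) ≈ 2.2500.
Reference: AP of size 4 gives K = 7/4 ≈ 1.7500; a fully generic set of size 4 gives K ≈ 2.5000.

|A| = 4, |A + A| = 9, K = 9/4.


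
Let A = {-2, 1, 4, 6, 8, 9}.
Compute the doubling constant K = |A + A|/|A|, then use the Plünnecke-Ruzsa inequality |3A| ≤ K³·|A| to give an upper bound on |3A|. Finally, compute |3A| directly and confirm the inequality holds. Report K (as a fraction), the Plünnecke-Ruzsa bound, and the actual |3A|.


|A| = 6.
Step 1: Compute A + A by enumerating all 36 pairs.
A + A = {-4, -1, 2, 4, 5, 6, 7, 8, 9, 10, 12, 13, 14, 15, 16, 17, 18}, so |A + A| = 17.
Step 2: Doubling constant K = |A + A|/|A| = 17/6 = 17/6 ≈ 2.8333.
Step 3: Plünnecke-Ruzsa gives |3A| ≤ K³·|A| = (2.8333)³ · 6 ≈ 136.4722.
Step 4: Compute 3A = A + A + A directly by enumerating all triples (a,b,c) ∈ A³; |3A| = 29.
Step 5: Check 29 ≤ 136.4722? Yes ✓.

K = 17/6, Plünnecke-Ruzsa bound K³|A| ≈ 136.4722, |3A| = 29, inequality holds.


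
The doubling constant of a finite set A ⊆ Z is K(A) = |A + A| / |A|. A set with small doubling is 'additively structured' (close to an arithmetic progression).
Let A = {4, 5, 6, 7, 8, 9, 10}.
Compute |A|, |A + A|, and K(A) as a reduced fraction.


|A| = 7.
Compute A + A by enumerating all 49 pairs.
A + A = {8, 9, 10, 11, 12, 13, 14, 15, 16, 17, 18, 19, 20}, so |A + A| = 13.
K = |A + A| / |A| = 13/7 (already in lowest terms) ≈ 1.8571.
Reference: AP of size 7 gives K = 13/7 ≈ 1.8571; a fully generic set of size 7 gives K ≈ 4.0000.

|A| = 7, |A + A| = 13, K = 13/7.


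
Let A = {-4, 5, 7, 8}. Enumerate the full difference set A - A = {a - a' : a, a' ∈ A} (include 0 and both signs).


A - A = {a - a' : a, a' ∈ A}.
Compute a - a' for each ordered pair (a, a'):
a = -4: -4--4=0, -4-5=-9, -4-7=-11, -4-8=-12
a = 5: 5--4=9, 5-5=0, 5-7=-2, 5-8=-3
a = 7: 7--4=11, 7-5=2, 7-7=0, 7-8=-1
a = 8: 8--4=12, 8-5=3, 8-7=1, 8-8=0
Collecting distinct values (and noting 0 appears from a-a):
A - A = {-12, -11, -9, -3, -2, -1, 0, 1, 2, 3, 9, 11, 12}
|A - A| = 13

A - A = {-12, -11, -9, -3, -2, -1, 0, 1, 2, 3, 9, 11, 12}


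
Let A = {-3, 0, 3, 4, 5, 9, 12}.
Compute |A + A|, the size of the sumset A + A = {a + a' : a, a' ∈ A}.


A + A = {a + a' : a, a' ∈ A}; |A| = 7.
General bounds: 2|A| - 1 ≤ |A + A| ≤ |A|(|A|+1)/2, i.e. 13 ≤ |A + A| ≤ 28.
Lower bound 2|A|-1 is attained iff A is an arithmetic progression.
Enumerate sums a + a' for a ≤ a' (symmetric, so this suffices):
a = -3: -3+-3=-6, -3+0=-3, -3+3=0, -3+4=1, -3+5=2, -3+9=6, -3+12=9
a = 0: 0+0=0, 0+3=3, 0+4=4, 0+5=5, 0+9=9, 0+12=12
a = 3: 3+3=6, 3+4=7, 3+5=8, 3+9=12, 3+12=15
a = 4: 4+4=8, 4+5=9, 4+9=13, 4+12=16
a = 5: 5+5=10, 5+9=14, 5+12=17
a = 9: 9+9=18, 9+12=21
a = 12: 12+12=24
Distinct sums: {-6, -3, 0, 1, 2, 3, 4, 5, 6, 7, 8, 9, 10, 12, 13, 14, 15, 16, 17, 18, 21, 24}
|A + A| = 22

|A + A| = 22


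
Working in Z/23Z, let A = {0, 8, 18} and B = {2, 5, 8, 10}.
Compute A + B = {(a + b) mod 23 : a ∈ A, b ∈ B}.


Work in Z/23Z: reduce every sum a + b modulo 23.
Enumerate all 12 pairs:
a = 0: 0+2=2, 0+5=5, 0+8=8, 0+10=10
a = 8: 8+2=10, 8+5=13, 8+8=16, 8+10=18
a = 18: 18+2=20, 18+5=0, 18+8=3, 18+10=5
Distinct residues collected: {0, 2, 3, 5, 8, 10, 13, 16, 18, 20}
|A + B| = 10 (out of 23 total residues).

A + B = {0, 2, 3, 5, 8, 10, 13, 16, 18, 20}


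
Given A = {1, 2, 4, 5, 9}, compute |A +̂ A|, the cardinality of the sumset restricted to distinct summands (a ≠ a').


Restricted sumset: A +̂ A = {a + a' : a ∈ A, a' ∈ A, a ≠ a'}.
Equivalently, take A + A and drop any sum 2a that is achievable ONLY as a + a for a ∈ A (i.e. sums representable only with equal summands).
Enumerate pairs (a, a') with a < a' (symmetric, so each unordered pair gives one sum; this covers all a ≠ a'):
  1 + 2 = 3
  1 + 4 = 5
  1 + 5 = 6
  1 + 9 = 10
  2 + 4 = 6
  2 + 5 = 7
  2 + 9 = 11
  4 + 5 = 9
  4 + 9 = 13
  5 + 9 = 14
Collected distinct sums: {3, 5, 6, 7, 9, 10, 11, 13, 14}
|A +̂ A| = 9
(Reference bound: |A +̂ A| ≥ 2|A| - 3 for |A| ≥ 2, with |A| = 5 giving ≥ 7.)

|A +̂ A| = 9


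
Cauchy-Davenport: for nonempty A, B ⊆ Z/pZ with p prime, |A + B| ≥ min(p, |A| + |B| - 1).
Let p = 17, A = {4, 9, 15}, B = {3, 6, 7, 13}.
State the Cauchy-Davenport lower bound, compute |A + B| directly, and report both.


Cauchy-Davenport: |A + B| ≥ min(p, |A| + |B| - 1) for A, B nonempty in Z/pZ.
|A| = 3, |B| = 4, p = 17.
CD lower bound = min(17, 3 + 4 - 1) = min(17, 6) = 6.
Compute A + B mod 17 directly:
a = 4: 4+3=7, 4+6=10, 4+7=11, 4+13=0
a = 9: 9+3=12, 9+6=15, 9+7=16, 9+13=5
a = 15: 15+3=1, 15+6=4, 15+7=5, 15+13=11
A + B = {0, 1, 4, 5, 7, 10, 11, 12, 15, 16}, so |A + B| = 10.
Verify: 10 ≥ 6? Yes ✓.

CD lower bound = 6, actual |A + B| = 10.
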